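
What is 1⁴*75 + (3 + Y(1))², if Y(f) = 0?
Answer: 84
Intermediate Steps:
1⁴*75 + (3 + Y(1))² = 1⁴*75 + (3 + 0)² = 1*75 + 3² = 75 + 9 = 84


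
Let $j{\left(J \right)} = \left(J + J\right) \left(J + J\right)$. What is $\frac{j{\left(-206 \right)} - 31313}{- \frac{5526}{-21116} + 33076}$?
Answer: $\frac{1461554498}{349219171} \approx 4.1852$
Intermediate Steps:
$j{\left(J \right)} = 4 J^{2}$ ($j{\left(J \right)} = 2 J 2 J = 4 J^{2}$)
$\frac{j{\left(-206 \right)} - 31313}{- \frac{5526}{-21116} + 33076} = \frac{4 \left(-206\right)^{2} - 31313}{- \frac{5526}{-21116} + 33076} = \frac{4 \cdot 42436 - 31313}{\left(-5526\right) \left(- \frac{1}{21116}\right) + 33076} = \frac{169744 - 31313}{\frac{2763}{10558} + 33076} = \frac{138431}{\frac{349219171}{10558}} = 138431 \cdot \frac{10558}{349219171} = \frac{1461554498}{349219171}$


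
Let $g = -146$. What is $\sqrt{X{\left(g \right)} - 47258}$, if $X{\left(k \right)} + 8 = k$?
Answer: $6 i \sqrt{1317} \approx 217.74 i$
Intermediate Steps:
$X{\left(k \right)} = -8 + k$
$\sqrt{X{\left(g \right)} - 47258} = \sqrt{\left(-8 - 146\right) - 47258} = \sqrt{-154 - 47258} = \sqrt{-47412} = 6 i \sqrt{1317}$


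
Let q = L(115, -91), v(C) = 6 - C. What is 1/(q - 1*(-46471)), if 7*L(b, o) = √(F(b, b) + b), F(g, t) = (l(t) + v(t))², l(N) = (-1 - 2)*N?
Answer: 2277079/105817931978 - 7*√206231/105817931978 ≈ 2.1489e-5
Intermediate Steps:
l(N) = -3*N
F(g, t) = (6 - 4*t)² (F(g, t) = (-3*t + (6 - t))² = (6 - 4*t)²)
L(b, o) = √(b + 4*(-3 + 2*b)²)/7 (L(b, o) = √(4*(-3 + 2*b)² + b)/7 = √(b + 4*(-3 + 2*b)²)/7)
q = √206231/7 (q = √(115 + 4*(-3 + 2*115)²)/7 = √(115 + 4*(-3 + 230)²)/7 = √(115 + 4*227²)/7 = √(115 + 4*51529)/7 = √(115 + 206116)/7 = √206231/7 ≈ 64.875)
1/(q - 1*(-46471)) = 1/(√206231/7 - 1*(-46471)) = 1/(√206231/7 + 46471) = 1/(46471 + √206231/7)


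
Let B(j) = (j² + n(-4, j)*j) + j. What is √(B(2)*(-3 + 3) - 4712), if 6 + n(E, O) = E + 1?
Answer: 2*I*√1178 ≈ 68.644*I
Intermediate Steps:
n(E, O) = -5 + E (n(E, O) = -6 + (E + 1) = -6 + (1 + E) = -5 + E)
B(j) = j² - 8*j (B(j) = (j² + (-5 - 4)*j) + j = (j² - 9*j) + j = j² - 8*j)
√(B(2)*(-3 + 3) - 4712) = √((2*(-8 + 2))*(-3 + 3) - 4712) = √((2*(-6))*0 - 4712) = √(-12*0 - 4712) = √(0 - 4712) = √(-4712) = 2*I*√1178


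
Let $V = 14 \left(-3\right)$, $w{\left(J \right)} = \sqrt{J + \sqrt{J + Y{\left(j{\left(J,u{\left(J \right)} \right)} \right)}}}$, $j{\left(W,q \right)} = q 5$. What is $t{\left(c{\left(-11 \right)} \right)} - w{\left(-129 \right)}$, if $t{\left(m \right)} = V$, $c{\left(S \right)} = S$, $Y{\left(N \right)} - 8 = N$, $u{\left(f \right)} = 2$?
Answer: $-42 - \sqrt{-129 + i \sqrt{111}} \approx -42.463 - 11.367 i$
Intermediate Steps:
$j{\left(W,q \right)} = 5 q$
$Y{\left(N \right)} = 8 + N$
$w{\left(J \right)} = \sqrt{J + \sqrt{18 + J}}$ ($w{\left(J \right)} = \sqrt{J + \sqrt{J + \left(8 + 5 \cdot 2\right)}} = \sqrt{J + \sqrt{J + \left(8 + 10\right)}} = \sqrt{J + \sqrt{J + 18}} = \sqrt{J + \sqrt{18 + J}}$)
$V = -42$
$t{\left(m \right)} = -42$
$t{\left(c{\left(-11 \right)} \right)} - w{\left(-129 \right)} = -42 - \sqrt{-129 + \sqrt{18 - 129}} = -42 - \sqrt{-129 + \sqrt{-111}} = -42 - \sqrt{-129 + i \sqrt{111}}$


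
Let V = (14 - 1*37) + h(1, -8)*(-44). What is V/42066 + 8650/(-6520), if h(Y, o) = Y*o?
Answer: -18086291/13713516 ≈ -1.3189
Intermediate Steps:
V = 329 (V = (14 - 1*37) + (1*(-8))*(-44) = (14 - 37) - 8*(-44) = -23 + 352 = 329)
V/42066 + 8650/(-6520) = 329/42066 + 8650/(-6520) = 329*(1/42066) + 8650*(-1/6520) = 329/42066 - 865/652 = -18086291/13713516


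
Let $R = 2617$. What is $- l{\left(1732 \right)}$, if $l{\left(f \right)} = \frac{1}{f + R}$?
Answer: $- \frac{1}{4349} \approx -0.00022994$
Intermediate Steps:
$l{\left(f \right)} = \frac{1}{2617 + f}$ ($l{\left(f \right)} = \frac{1}{f + 2617} = \frac{1}{2617 + f}$)
$- l{\left(1732 \right)} = - \frac{1}{2617 + 1732} = - \frac{1}{4349}$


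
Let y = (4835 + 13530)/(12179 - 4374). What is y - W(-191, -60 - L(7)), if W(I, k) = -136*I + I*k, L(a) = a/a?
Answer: -58732074/1561 ≈ -37625.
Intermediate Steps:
L(a) = 1
y = 3673/1561 (y = 18365/7805 = 18365*(1/7805) = 3673/1561 ≈ 2.3530)
y - W(-191, -60 - L(7)) = 3673/1561 - (-191)*(-136 + (-60 - 1*1)) = 3673/1561 - (-191)*(-136 + (-60 - 1)) = 3673/1561 - (-191)*(-136 - 61) = 3673/1561 - (-191)*(-197) = 3673/1561 - 1*37627 = 3673/1561 - 37627 = -58732074/1561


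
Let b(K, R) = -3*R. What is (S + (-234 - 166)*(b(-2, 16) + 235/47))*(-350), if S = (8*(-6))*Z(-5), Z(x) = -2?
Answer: -6053600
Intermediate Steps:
S = 96 (S = (8*(-6))*(-2) = -48*(-2) = 96)
(S + (-234 - 166)*(b(-2, 16) + 235/47))*(-350) = (96 + (-234 - 166)*(-3*16 + 235/47))*(-350) = (96 - 400*(-48 + 235*(1/47)))*(-350) = (96 - 400*(-48 + 5))*(-350) = (96 - 400*(-43))*(-350) = (96 + 17200)*(-350) = 17296*(-350) = -6053600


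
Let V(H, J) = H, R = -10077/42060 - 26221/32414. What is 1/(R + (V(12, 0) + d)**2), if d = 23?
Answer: 227222140/278108872977 ≈ 0.00081703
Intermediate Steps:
R = -238248523/227222140 (R = -10077*1/42060 - 26221*1/32414 = -3359/14020 - 26221/32414 = -238248523/227222140 ≈ -1.0485)
1/(R + (V(12, 0) + d)**2) = 1/(-238248523/227222140 + (12 + 23)**2) = 1/(-238248523/227222140 + 35**2) = 1/(-238248523/227222140 + 1225) = 1/(278108872977/227222140) = 227222140/278108872977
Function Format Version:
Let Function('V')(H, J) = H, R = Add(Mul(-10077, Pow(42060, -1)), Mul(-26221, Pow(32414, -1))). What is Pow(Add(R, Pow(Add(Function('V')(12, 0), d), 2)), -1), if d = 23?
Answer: Rational(227222140, 278108872977) ≈ 0.00081703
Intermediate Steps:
R = Rational(-238248523, 227222140) (R = Add(Mul(-10077, Rational(1, 42060)), Mul(-26221, Rational(1, 32414))) = Add(Rational(-3359, 14020), Rational(-26221, 32414)) = Rational(-238248523, 227222140) ≈ -1.0485)
Pow(Add(R, Pow(Add(Function('V')(12, 0), d), 2)), -1) = Pow(Add(Rational(-238248523, 227222140), Pow(Add(12, 23), 2)), -1) = Pow(Add(Rational(-238248523, 227222140), Pow(35, 2)), -1) = Pow(Add(Rational(-238248523, 227222140), 1225), -1) = Pow(Rational(278108872977, 227222140), -1) = Rational(227222140, 278108872977)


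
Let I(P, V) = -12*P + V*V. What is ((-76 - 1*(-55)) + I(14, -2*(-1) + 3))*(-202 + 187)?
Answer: 2460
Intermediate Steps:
I(P, V) = V² - 12*P (I(P, V) = -12*P + V² = V² - 12*P)
((-76 - 1*(-55)) + I(14, -2*(-1) + 3))*(-202 + 187) = ((-76 - 1*(-55)) + ((-2*(-1) + 3)² - 12*14))*(-202 + 187) = ((-76 + 55) + ((2 + 3)² - 168))*(-15) = (-21 + (5² - 168))*(-15) = (-21 + (25 - 168))*(-15) = (-21 - 143)*(-15) = -164*(-15) = 2460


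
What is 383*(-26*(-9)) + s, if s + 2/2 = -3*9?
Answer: 89594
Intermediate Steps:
s = -28 (s = -1 - 3*9 = -1 - 27 = -28)
383*(-26*(-9)) + s = 383*(-26*(-9)) - 28 = 383*234 - 28 = 89622 - 28 = 89594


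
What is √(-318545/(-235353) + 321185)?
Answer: 5*√711633776856522/235353 ≈ 566.73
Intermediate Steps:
√(-318545/(-235353) + 321185) = √(-318545*(-1/235353) + 321185) = √(318545/235353 + 321185) = √(75592171850/235353) = 5*√711633776856522/235353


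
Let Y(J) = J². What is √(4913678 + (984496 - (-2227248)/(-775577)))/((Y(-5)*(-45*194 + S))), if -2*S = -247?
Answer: -2*√141914641077509982/66750034505 ≈ -0.011287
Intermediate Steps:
S = 247/2 (S = -½*(-247) = 247/2 ≈ 123.50)
√(4913678 + (984496 - (-2227248)/(-775577)))/((Y(-5)*(-45*194 + S))) = √(4913678 + (984496 - (-2227248)/(-775577)))/(((-5)²*(-45*194 + 247/2))) = √(4913678 + (984496 - (-2227248)*(-1)/775577))/((25*(-8730 + 247/2))) = √(4913678 + (984496 - 1*2227248/775577))/((25*(-17213/2))) = √(4913678 + (984496 - 2227248/775577))/(-430325/2) = √(4913678 + 763550226944/775577)*(-2/430325) = √(4574485869150/775577)*(-2/430325) = (5*√141914641077509982/775577)*(-2/430325) = -2*√141914641077509982/66750034505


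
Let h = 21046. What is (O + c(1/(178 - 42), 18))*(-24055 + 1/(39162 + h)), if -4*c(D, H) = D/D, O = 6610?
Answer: -38291694623721/240832 ≈ -1.5900e+8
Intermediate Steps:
c(D, H) = -¼ (c(D, H) = -D/(4*D) = -¼*1 = -¼)
(O + c(1/(178 - 42), 18))*(-24055 + 1/(39162 + h)) = (6610 - ¼)*(-24055 + 1/(39162 + 21046)) = 26439*(-24055 + 1/60208)/4 = (26439/4)*(-1448303439/60208) = -38291694623721/240832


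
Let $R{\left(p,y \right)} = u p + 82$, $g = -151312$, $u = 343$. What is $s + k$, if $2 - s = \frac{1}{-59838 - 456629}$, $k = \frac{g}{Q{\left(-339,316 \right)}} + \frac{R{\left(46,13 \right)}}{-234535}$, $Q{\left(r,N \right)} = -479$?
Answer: $\frac{526870825276841}{1657744930793} \approx 317.82$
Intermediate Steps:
$R{\left(p,y \right)} = 82 + 343 p$ ($R{\left(p,y \right)} = 343 p + 82 = 82 + 343 p$)
$k = \frac{7096072596}{22468453}$ ($k = - \frac{151312}{-479} + \frac{82 + 343 \cdot 46}{-234535} = \left(-151312\right) \left(- \frac{1}{479}\right) + \left(82 + 15778\right) \left(- \frac{1}{234535}\right) = \frac{151312}{479} + 15860 \left(- \frac{1}{234535}\right) = \frac{151312}{479} - \frac{3172}{46907} = \frac{7096072596}{22468453} \approx 315.82$)
$s = \frac{1032935}{516467}$ ($s = 2 - \frac{1}{-59838 - 456629} = 2 - \frac{1}{-516467} = 2 - - \frac{1}{516467} = 2 + \frac{1}{516467} = \frac{1032935}{516467} \approx 2.0$)
$s + k = \frac{1032935}{516467} + \frac{7096072596}{22468453} = \frac{526870825276841}{1657744930793}$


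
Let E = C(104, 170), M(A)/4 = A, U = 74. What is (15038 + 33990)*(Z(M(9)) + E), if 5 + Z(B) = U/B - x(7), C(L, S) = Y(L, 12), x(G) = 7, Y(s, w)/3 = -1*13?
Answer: -21596834/9 ≈ -2.3996e+6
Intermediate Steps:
Y(s, w) = -39 (Y(s, w) = 3*(-1*13) = 3*(-13) = -39)
C(L, S) = -39
M(A) = 4*A
E = -39
Z(B) = -12 + 74/B (Z(B) = -5 + (74/B - 1*7) = -5 + (74/B - 7) = -5 + (-7 + 74/B) = -12 + 74/B)
(15038 + 33990)*(Z(M(9)) + E) = (15038 + 33990)*((-12 + 74/((4*9))) - 39) = 49028*((-12 + 74/36) - 39) = 49028*((-12 + 74*(1/36)) - 39) = 49028*((-12 + 37/18) - 39) = 49028*(-179/18 - 39) = 49028*(-881/18) = -21596834/9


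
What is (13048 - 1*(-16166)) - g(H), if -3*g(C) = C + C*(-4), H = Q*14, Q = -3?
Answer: 29256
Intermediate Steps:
H = -42 (H = -3*14 = -42)
g(C) = C (g(C) = -(C + C*(-4))/3 = -(C - 4*C)/3 = -(-1)*C = C)
(13048 - 1*(-16166)) - g(H) = (13048 - 1*(-16166)) - 1*(-42) = (13048 + 16166) + 42 = 29214 + 42 = 29256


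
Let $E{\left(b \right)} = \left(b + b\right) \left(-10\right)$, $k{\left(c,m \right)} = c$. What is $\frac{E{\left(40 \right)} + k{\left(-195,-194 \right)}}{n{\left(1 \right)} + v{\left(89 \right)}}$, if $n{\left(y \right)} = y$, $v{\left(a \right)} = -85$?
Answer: $\frac{995}{84} \approx 11.845$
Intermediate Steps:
$E{\left(b \right)} = - 20 b$ ($E{\left(b \right)} = 2 b \left(-10\right) = - 20 b$)
$\frac{E{\left(40 \right)} + k{\left(-195,-194 \right)}}{n{\left(1 \right)} + v{\left(89 \right)}} = \frac{\left(-20\right) 40 - 195}{1 - 85} = \frac{-800 - 195}{-84} = \left(-995\right) \left(- \frac{1}{84}\right) = \frac{995}{84}$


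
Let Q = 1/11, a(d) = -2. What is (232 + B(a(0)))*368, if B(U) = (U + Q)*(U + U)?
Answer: 970048/11 ≈ 88186.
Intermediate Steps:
Q = 1/11 ≈ 0.090909
B(U) = 2*U*(1/11 + U) (B(U) = (U + 1/11)*(U + U) = (1/11 + U)*(2*U) = 2*U*(1/11 + U))
(232 + B(a(0)))*368 = (232 + (2/11)*(-2)*(1 + 11*(-2)))*368 = (232 + (2/11)*(-2)*(1 - 22))*368 = (232 + (2/11)*(-2)*(-21))*368 = (232 + 84/11)*368 = (2636/11)*368 = 970048/11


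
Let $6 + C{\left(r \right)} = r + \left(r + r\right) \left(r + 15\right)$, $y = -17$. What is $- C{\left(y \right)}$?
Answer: $-45$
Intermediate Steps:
$C{\left(r \right)} = -6 + r + 2 r \left(15 + r\right)$ ($C{\left(r \right)} = -6 + \left(r + \left(r + r\right) \left(r + 15\right)\right) = -6 + \left(r + 2 r \left(15 + r\right)\right) = -6 + r + 2 r \left(15 + r\right)$)
$- C{\left(y \right)} = - (-6 + 2 \left(-17\right)^{2} + 31 \left(-17\right)) = - (-6 + 2 \cdot 289 - 527) = - (-6 + 578 - 527) = \left(-1\right) 45 = -45$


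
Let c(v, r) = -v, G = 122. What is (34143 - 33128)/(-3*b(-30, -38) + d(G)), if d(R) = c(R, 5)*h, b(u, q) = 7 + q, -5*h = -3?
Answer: 5075/99 ≈ 51.263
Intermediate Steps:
h = ⅗ (h = -⅕*(-3) = ⅗ ≈ 0.60000)
d(R) = -3*R/5 (d(R) = -R*(⅗) = -3*R/5)
(34143 - 33128)/(-3*b(-30, -38) + d(G)) = (34143 - 33128)/(-3*(7 - 38) - ⅗*122) = 1015/(-3*(-31) - 366/5) = 1015/(93 - 366/5) = 1015/(99/5) = 1015*(5/99) = 5075/99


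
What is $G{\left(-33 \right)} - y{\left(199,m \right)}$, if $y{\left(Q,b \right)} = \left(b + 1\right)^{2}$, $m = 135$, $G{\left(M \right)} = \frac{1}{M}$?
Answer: $- \frac{610369}{33} \approx -18496.0$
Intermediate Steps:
$y{\left(Q,b \right)} = \left(1 + b\right)^{2}$
$G{\left(-33 \right)} - y{\left(199,m \right)} = \frac{1}{-33} - \left(1 + 135\right)^{2} = - \frac{1}{33} - 136^{2} = - \frac{1}{33} - 18496 = - \frac{610369}{33}$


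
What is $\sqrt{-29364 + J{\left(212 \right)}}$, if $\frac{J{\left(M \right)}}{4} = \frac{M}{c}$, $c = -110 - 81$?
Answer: $\frac{2 i \sqrt{267847513}}{191} \approx 171.37 i$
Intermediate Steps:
$c = -191$ ($c = -110 - 81 = -191$)
$J{\left(M \right)} = - \frac{4 M}{191}$ ($J{\left(M \right)} = 4 \frac{M}{-191} = 4 M \left(- \frac{1}{191}\right) = 4 \left(- \frac{M}{191}\right) = - \frac{4 M}{191}$)
$\sqrt{-29364 + J{\left(212 \right)}} = \sqrt{-29364 - \frac{848}{191}} = \sqrt{- \frac{5609372}{191}} = \frac{2 i \sqrt{267847513}}{191}$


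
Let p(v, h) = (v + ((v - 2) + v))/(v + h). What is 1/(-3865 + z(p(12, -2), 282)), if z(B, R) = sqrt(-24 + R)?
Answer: -3865/14937967 - sqrt(258)/14937967 ≈ -0.00025981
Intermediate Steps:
p(v, h) = (-2 + 3*v)/(h + v) (p(v, h) = (v + ((-2 + v) + v))/(h + v) = (v + (-2 + 2*v))/(h + v) = (-2 + 3*v)/(h + v))
1/(-3865 + z(p(12, -2), 282)) = 1/(-3865 + sqrt(-24 + 282)) = 1/(-3865 + sqrt(258))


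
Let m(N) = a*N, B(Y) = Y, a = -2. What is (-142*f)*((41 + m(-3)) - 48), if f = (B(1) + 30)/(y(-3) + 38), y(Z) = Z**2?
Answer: 4402/47 ≈ 93.660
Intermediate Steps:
m(N) = -2*N
f = 31/47 (f = (1 + 30)/((-3)**2 + 38) = 31/(9 + 38) = 31/47 ≈ 0.65957)
(-142*f)*((41 + m(-3)) - 48) = (-142*31/47)*((41 - 2*(-3)) - 48) = -4402*((41 + 6) - 48)/47 = -4402*(47 - 48)/47 = -4402/47*(-1) = 4402/47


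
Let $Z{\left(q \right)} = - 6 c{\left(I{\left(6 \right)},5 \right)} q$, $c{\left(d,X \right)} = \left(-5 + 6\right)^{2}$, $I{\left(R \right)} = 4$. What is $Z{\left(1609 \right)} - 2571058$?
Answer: $-2580712$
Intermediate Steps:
$c{\left(d,X \right)} = 1$ ($c{\left(d,X \right)} = 1^{2} = 1$)
$Z{\left(q \right)} = - 6 q$ ($Z{\left(q \right)} = \left(-6\right) 1 q = - 6 q$)
$Z{\left(1609 \right)} - 2571058 = \left(-6\right) 1609 - 2571058 = -9654 - 2571058 = -2580712$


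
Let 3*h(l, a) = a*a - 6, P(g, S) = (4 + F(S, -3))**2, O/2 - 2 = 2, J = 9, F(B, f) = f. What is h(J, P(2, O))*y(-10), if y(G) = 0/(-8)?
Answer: 0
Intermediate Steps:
y(G) = 0 (y(G) = 0*(-1/8) = 0)
O = 8 (O = 4 + 2*2 = 4 + 4 = 8)
P(g, S) = 1 (P(g, S) = (4 - 3)**2 = 1**2 = 1)
h(l, a) = -2 + a**2/3 (h(l, a) = (a*a - 6)/3 = (a**2 - 6)/3 = (-6 + a**2)/3 = -2 + a**2/3)
h(J, P(2, O))*y(-10) = (-2 + (1/3)*1**2)*0 = (-2 + (1/3)*1)*0 = (-2 + 1/3)*0 = -5/3*0 = 0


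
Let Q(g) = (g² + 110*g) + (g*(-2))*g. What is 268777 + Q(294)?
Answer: 214681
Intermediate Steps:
Q(g) = -g² + 110*g (Q(g) = (g² + 110*g) + (-2*g)*g = (g² + 110*g) - 2*g² = -g² + 110*g)
268777 + Q(294) = 268777 + 294*(110 - 1*294) = 268777 + 294*(110 - 294) = 268777 + 294*(-184) = 268777 - 54096 = 214681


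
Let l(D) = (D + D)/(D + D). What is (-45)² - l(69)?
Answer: 2024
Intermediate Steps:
l(D) = 1 (l(D) = (2*D)/((2*D)) = (2*D)*(1/(2*D)) = 1)
(-45)² - l(69) = (-45)² - 1*1 = 2025 - 1 = 2024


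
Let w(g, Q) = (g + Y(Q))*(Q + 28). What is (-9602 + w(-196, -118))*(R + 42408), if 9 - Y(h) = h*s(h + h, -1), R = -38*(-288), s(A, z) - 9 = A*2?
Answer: 262720613376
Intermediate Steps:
s(A, z) = 9 + 2*A (s(A, z) = 9 + A*2 = 9 + 2*A)
R = 10944
Y(h) = 9 - h*(9 + 4*h) (Y(h) = 9 - h*(9 + 2*(h + h)) = 9 - h*(9 + 2*(2*h)) = 9 - h*(9 + 4*h))
w(g, Q) = (28 + Q)*(9 + g - Q*(9 + 4*Q)) (w(g, Q) = (g + (9 - Q*(9 + 4*Q)))*(Q + 28) = (9 + g - Q*(9 + 4*Q))*(28 + Q) = (28 + Q)*(9 + g - Q*(9 + 4*Q)))
(-9602 + w(-196, -118))*(R + 42408) = (-9602 + (252 - 243*(-118) - 121*(-118)**2 - 4*(-118)**3 + 28*(-196) - 118*(-196)))*(10944 + 42408) = (-9602 + (252 + 28674 - 121*13924 - 4*(-1643032) - 5488 + 23128))*53352 = (-9602 + (252 + 28674 - 1684804 + 6572128 - 5488 + 23128))*53352 = (-9602 + 4933890)*53352 = 4924288*53352 = 262720613376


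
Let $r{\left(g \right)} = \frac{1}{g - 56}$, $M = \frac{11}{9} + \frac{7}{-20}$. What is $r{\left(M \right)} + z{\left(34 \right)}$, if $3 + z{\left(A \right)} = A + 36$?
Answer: $\frac{664661}{9923} \approx 66.982$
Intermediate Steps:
$M = \frac{157}{180}$ ($M = 11 \cdot \frac{1}{9} + 7 \left(- \frac{1}{20}\right) = \frac{11}{9} - \frac{7}{20} = \frac{157}{180} \approx 0.87222$)
$z{\left(A \right)} = 33 + A$ ($z{\left(A \right)} = -3 + \left(A + 36\right) = -3 + \left(36 + A\right) = 33 + A$)
$r{\left(g \right)} = \frac{1}{-56 + g}$
$r{\left(M \right)} + z{\left(34 \right)} = \frac{1}{-56 + \frac{157}{180}} + \left(33 + 34\right) = \frac{1}{- \frac{9923}{180}} + 67 = - \frac{180}{9923} + 67 = \frac{664661}{9923}$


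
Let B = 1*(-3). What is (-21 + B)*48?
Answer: -1152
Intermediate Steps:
B = -3
(-21 + B)*48 = (-21 - 3)*48 = -24*48 = -1152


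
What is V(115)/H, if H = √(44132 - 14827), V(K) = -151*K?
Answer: -3473*√29305/5861 ≈ -101.44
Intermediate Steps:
H = √29305 ≈ 171.19
V(115)/H = (-151*115)/(√29305) = -3473*√29305/5861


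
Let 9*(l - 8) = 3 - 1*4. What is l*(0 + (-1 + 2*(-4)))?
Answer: -71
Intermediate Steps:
l = 71/9 (l = 8 + (3 - 1*4)/9 = 8 + (3 - 4)/9 = 8 + (⅑)*(-1) = 8 - ⅑ = 71/9 ≈ 7.8889)
l*(0 + (-1 + 2*(-4))) = 71*(0 + (-1 + 2*(-4)))/9 = 71*(0 + (-1 - 8))/9 = 71*(0 - 9)/9 = (71/9)*(-9) = -71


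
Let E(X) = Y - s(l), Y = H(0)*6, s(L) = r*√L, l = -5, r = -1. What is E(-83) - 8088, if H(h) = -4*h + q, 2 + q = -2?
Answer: -8112 + I*√5 ≈ -8112.0 + 2.2361*I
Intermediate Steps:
q = -4 (q = -2 - 2 = -4)
H(h) = -4 - 4*h (H(h) = -4*h - 4 = -4 - 4*h)
s(L) = -√L
Y = -24 (Y = (-4 - 4*0)*6 = (-4 + 0)*6 = -4*6 = -24)
E(X) = -24 + I*√5 (E(X) = -24 - (-1)*√(-5) = -24 - (-1)*I*√5 = -24 + I*√5)
E(-83) - 8088 = (-24 + I*√5) - 8088 = -8112 + I*√5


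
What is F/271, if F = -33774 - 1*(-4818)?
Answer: -28956/271 ≈ -106.85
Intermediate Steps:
F = -28956 (F = -33774 + 4818 = -28956)
F/271 = -28956/271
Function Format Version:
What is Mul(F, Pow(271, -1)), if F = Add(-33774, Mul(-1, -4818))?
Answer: Rational(-28956, 271) ≈ -106.85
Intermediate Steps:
F = -28956 (F = Add(-33774, 4818) = -28956)
Mul(F, Pow(271, -1)) = Mul(-28956, Pow(271, -1)) = Mul(-28956, Rational(1, 271)) = Rational(-28956, 271)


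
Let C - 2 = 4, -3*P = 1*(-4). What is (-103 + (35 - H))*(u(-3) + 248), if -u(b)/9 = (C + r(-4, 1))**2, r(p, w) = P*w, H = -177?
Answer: -25724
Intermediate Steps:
P = 4/3 (P = -(-4)/3 = -1/3*(-4) = 4/3 ≈ 1.3333)
r(p, w) = 4*w/3
C = 6 (C = 2 + 4 = 6)
u(b) = -484 (u(b) = -9*(6 + (4/3)*1)**2 = -9*(6 + 4/3)**2 = -9*(22/3)**2 = -9*484/9 = -484)
(-103 + (35 - H))*(u(-3) + 248) = (-103 + (35 - 1*(-177)))*(-484 + 248) = (-103 + (35 + 177))*(-236) = (-103 + 212)*(-236) = 109*(-236) = -25724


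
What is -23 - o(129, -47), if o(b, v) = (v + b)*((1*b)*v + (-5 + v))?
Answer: 501407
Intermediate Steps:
o(b, v) = (b + v)*(-5 + v + b*v) (o(b, v) = (b + v)*(b*v + (-5 + v)) = (b + v)*(-5 + v + b*v))
-23 - o(129, -47) = -23 - ((-47)**2 - 5*129 - 5*(-47) + 129*(-47) + 129*(-47)**2 - 47*129**2) = -23 - (2209 - 645 + 235 - 6063 + 129*2209 - 47*16641) = -23 - (2209 - 645 + 235 - 6063 + 284961 - 782127) = -23 - 1*(-501430) = -23 + 501430 = 501407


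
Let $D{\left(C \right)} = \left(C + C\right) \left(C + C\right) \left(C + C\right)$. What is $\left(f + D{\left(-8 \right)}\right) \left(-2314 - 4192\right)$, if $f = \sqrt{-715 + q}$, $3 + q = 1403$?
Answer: $26648576 - 6506 \sqrt{685} \approx 2.6478 \cdot 10^{7}$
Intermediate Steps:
$q = 1400$ ($q = -3 + 1403 = 1400$)
$f = \sqrt{685}$ ($f = \sqrt{-715 + 1400} = \sqrt{685} \approx 26.173$)
$D{\left(C \right)} = 8 C^{3}$ ($D{\left(C \right)} = 2 C 2 C 2 C = 2 C 4 C^{2} = 8 C^{3}$)
$\left(f + D{\left(-8 \right)}\right) \left(-2314 - 4192\right) = \left(\sqrt{685} + 8 \left(-8\right)^{3}\right) \left(-2314 - 4192\right) = \left(\sqrt{685} + 8 \left(-512\right)\right) \left(-6506\right) = \left(\sqrt{685} - 4096\right) \left(-6506\right) = \left(-4096 + \sqrt{685}\right) \left(-6506\right) = 26648576 - 6506 \sqrt{685}$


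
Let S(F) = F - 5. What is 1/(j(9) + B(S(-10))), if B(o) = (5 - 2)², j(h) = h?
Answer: 1/18 ≈ 0.055556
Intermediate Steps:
S(F) = -5 + F
B(o) = 9 (B(o) = 3² = 9)
1/(j(9) + B(S(-10))) = 1/(9 + 9) = 1/18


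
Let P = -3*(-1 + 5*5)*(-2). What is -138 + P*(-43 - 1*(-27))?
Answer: -2442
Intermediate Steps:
P = 144 (P = -3*(-1 + 25)*(-2) = -3*24*(-2) = -72*(-2) = 144)
-138 + P*(-43 - 1*(-27)) = -138 + 144*(-43 - 1*(-27)) = -138 + 144*(-43 + 27) = -138 + 144*(-16) = -138 - 2304 = -2442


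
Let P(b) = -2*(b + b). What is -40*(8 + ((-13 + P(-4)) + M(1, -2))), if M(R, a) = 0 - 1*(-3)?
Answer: -560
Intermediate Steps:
M(R, a) = 3 (M(R, a) = 0 + 3 = 3)
P(b) = -4*b
-40*(8 + ((-13 + P(-4)) + M(1, -2))) = -40*(8 + ((-13 - 4*(-4)) + 3)) = -40*(8 + ((-13 + 16) + 3)) = -40*(8 + (3 + 3)) = -40*(8 + 6) = -40*14 = -560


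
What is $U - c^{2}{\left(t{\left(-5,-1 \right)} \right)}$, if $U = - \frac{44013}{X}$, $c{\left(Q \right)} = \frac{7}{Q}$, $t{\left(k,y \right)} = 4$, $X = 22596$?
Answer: $- \frac{150951}{30128} \approx -5.0103$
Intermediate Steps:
$U = - \frac{14671}{7532}$ ($U = - \frac{44013}{22596} = \left(-44013\right) \frac{1}{22596} = - \frac{14671}{7532} \approx -1.9478$)
$U - c^{2}{\left(t{\left(-5,-1 \right)} \right)} = - \frac{14671}{7532} - \left(\frac{7}{4}\right)^{2} = - \frac{14671}{7532} - \frac{49}{16} = - \frac{150951}{30128}$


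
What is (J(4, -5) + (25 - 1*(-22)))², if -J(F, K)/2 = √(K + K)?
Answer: 2169 - 188*I*√10 ≈ 2169.0 - 594.51*I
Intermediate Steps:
J(F, K) = -2*√2*√K (J(F, K) = -2*√(K + K) = -2*√2*√K)
(J(4, -5) + (25 - 1*(-22)))² = (-2*√2*√(-5) + (25 - 1*(-22)))² = (-2*√2*I*√5 + (25 + 22))² = (-2*I*√10 + 47)² = (47 - 2*I*√10)²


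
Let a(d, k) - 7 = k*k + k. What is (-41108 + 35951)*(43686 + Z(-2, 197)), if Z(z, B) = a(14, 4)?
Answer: -225427941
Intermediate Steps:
a(d, k) = 7 + k + k² (a(d, k) = 7 + (k*k + k) = 7 + (k² + k) = 7 + (k + k²) = 7 + k + k²)
Z(z, B) = 27 (Z(z, B) = 7 + 4 + 4² = 7 + 4 + 16 = 27)
(-41108 + 35951)*(43686 + Z(-2, 197)) = (-41108 + 35951)*(43686 + 27) = -5157*43713 = -225427941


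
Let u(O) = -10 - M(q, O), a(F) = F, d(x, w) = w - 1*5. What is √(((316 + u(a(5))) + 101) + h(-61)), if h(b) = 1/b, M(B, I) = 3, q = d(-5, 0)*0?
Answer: √1503223/61 ≈ 20.099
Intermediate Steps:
d(x, w) = -5 + w (d(x, w) = w - 5 = -5 + w)
q = 0 (q = (-5 + 0)*0 = -5*0 = 0)
u(O) = -13 (u(O) = -10 - 1*3 = -10 - 3 = -13)
√(((316 + u(a(5))) + 101) + h(-61)) = √(((316 - 13) + 101) + 1/(-61)) = √((303 + 101) - 1/61) = √(404 - 1/61) = √(24643/61) = √1503223/61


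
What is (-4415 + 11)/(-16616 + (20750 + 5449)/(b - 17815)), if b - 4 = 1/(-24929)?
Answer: 1955421889680/7378330253591 ≈ 0.26502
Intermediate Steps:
b = 99715/24929 (b = 4 + 1/(-24929) = 4 - 1/24929 = 99715/24929 ≈ 4.0000)
(-4415 + 11)/(-16616 + (20750 + 5449)/(b - 17815)) = (-4415 + 11)/(-16616 + (20750 + 5449)/(99715/24929 - 17815)) = -4404/(-16616 + 26199/(-444010420/24929)) = -4404/(-16616 + 26199*(-24929/444010420)) = -4404/(-16616 - 653114871/444010420) = -4404/(-7378330253591/444010420) = -4404*(-444010420/7378330253591) = 1955421889680/7378330253591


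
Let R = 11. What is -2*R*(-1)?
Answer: 22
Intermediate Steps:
-2*R*(-1) = -2*11*(-1) = -22*(-1) = 22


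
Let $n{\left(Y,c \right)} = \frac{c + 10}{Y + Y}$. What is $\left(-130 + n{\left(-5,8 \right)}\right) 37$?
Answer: $- \frac{24383}{5} \approx -4876.6$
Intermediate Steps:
$n{\left(Y,c \right)} = \frac{10 + c}{2 Y}$
$\left(-130 + n{\left(-5,8 \right)}\right) 37 = \left(-130 + \frac{10 + 8}{2 \left(-5\right)}\right) 37 = \left(-130 + \frac{1}{2} \left(- \frac{1}{5}\right) 18\right) 37 = \left(-130 - \frac{9}{5}\right) 37 = \left(- \frac{659}{5}\right) 37 = - \frac{24383}{5}$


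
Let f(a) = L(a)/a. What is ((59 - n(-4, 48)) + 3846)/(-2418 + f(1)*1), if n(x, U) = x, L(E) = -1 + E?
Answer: -1303/806 ≈ -1.6166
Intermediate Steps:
f(a) = (-1 + a)/a
((59 - n(-4, 48)) + 3846)/(-2418 + f(1)*1) = ((59 - 1*(-4)) + 3846)/(-2418 + ((-1 + 1)/1)*1) = ((59 + 4) + 3846)/(-2418 + (1*0)*1) = (63 + 3846)/(-2418 + 0*1) = 3909/(-2418 + 0) = 3909/(-2418) = 3909*(-1/2418) = -1303/806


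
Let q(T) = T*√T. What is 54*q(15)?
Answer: 810*√15 ≈ 3137.1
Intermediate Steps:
q(T) = T^(3/2)
54*q(15) = 54*15^(3/2) = 54*(15*√15) = 810*√15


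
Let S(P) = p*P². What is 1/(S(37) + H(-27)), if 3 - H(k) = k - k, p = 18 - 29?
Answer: -1/15056 ≈ -6.6419e-5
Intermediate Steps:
p = -11
H(k) = 3 (H(k) = 3 - (k - k) = 3 - 1*0 = 3 + 0 = 3)
S(P) = -11*P²
1/(S(37) + H(-27)) = 1/(-11*37² + 3) = 1/(-11*1369 + 3) = 1/(-15059 + 3) = 1/(-15056) = -1/15056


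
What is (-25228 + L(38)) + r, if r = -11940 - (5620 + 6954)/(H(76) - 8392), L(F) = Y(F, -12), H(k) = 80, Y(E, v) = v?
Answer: -154513793/4156 ≈ -37179.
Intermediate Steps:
L(F) = -12
r = -49616353/4156 (r = -11940 - (5620 + 6954)/(80 - 8392) = -11940 - 12574/(-8312) = -11940 - 12574*(-1)/8312 = -11940 - 1*(-6287/4156) = -11940 + 6287/4156 = -49616353/4156 ≈ -11938.)
(-25228 + L(38)) + r = (-25228 - 12) - 49616353/4156 = -25240 - 49616353/4156 = -154513793/4156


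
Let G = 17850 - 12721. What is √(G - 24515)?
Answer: 3*I*√2154 ≈ 139.23*I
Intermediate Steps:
G = 5129
√(G - 24515) = √(5129 - 24515) = √(-19386) = 3*I*√2154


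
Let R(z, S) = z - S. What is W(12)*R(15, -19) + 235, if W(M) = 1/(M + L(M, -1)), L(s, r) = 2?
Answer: 1662/7 ≈ 237.43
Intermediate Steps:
W(M) = 1/(2 + M) (W(M) = 1/(M + 2) = 1/(2 + M))
W(12)*R(15, -19) + 235 = (15 - 1*(-19))/(2 + 12) + 235 = (15 + 19)/14 + 235 = (1/14)*34 + 235 = 17/7 + 235 = 1662/7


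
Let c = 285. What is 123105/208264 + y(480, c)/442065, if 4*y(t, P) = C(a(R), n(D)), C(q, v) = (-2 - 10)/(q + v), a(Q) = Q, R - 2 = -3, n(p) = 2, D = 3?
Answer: 18139929011/30688741720 ≈ 0.59109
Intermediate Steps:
R = -1 (R = 2 - 3 = -1)
C(q, v) = -12/(q + v)
y(t, P) = -3 (y(t, P) = (-12/(-1 + 2))/4 = (-12/1)/4 = (-12*1)/4 = (1/4)*(-12) = -3)
123105/208264 + y(480, c)/442065 = 123105/208264 - 3/442065 = 123105*(1/208264) - 3*1/442065 = 123105/208264 - 1/147355 = 18139929011/30688741720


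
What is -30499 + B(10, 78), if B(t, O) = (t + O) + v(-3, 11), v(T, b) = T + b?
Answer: -30403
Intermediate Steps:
B(t, O) = 8 + O + t (B(t, O) = (t + O) + (-3 + 11) = (O + t) + 8 = 8 + O + t)
-30499 + B(10, 78) = -30499 + (8 + 78 + 10) = -30499 + 96 = -30403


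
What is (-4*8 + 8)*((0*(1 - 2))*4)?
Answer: 0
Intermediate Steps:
(-4*8 + 8)*((0*(1 - 2))*4) = (-32 + 8)*((0*(-1))*4) = -0*4 = -24*0 = 0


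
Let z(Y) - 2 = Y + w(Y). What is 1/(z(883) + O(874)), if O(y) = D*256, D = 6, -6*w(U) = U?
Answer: 6/13643 ≈ 0.00043979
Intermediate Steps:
w(U) = -U/6
O(y) = 1536 (O(y) = 6*256 = 1536)
z(Y) = 2 + 5*Y/6 (z(Y) = 2 + (Y - Y/6) = 2 + 5*Y/6)
1/(z(883) + O(874)) = 1/((2 + (5/6)*883) + 1536) = 1/((2 + 4415/6) + 1536) = 1/(4427/6 + 1536) = 1/(13643/6) = 6/13643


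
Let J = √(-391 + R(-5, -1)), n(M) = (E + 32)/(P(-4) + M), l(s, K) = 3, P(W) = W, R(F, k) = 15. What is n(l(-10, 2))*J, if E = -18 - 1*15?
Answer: 2*I*√94 ≈ 19.391*I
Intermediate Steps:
E = -33 (E = -18 - 15 = -33)
n(M) = -1/(-4 + M) (n(M) = (-33 + 32)/(-4 + M) = -1/(-4 + M))
J = 2*I*√94 (J = √(-391 + 15) = √(-376) = 2*I*√94 ≈ 19.391*I)
n(l(-10, 2))*J = (-1/(-4 + 3))*(2*I*√94) = (-1/(-1))*(2*I*√94) = (-1*(-1))*(2*I*√94) = 1*(2*I*√94) = 2*I*√94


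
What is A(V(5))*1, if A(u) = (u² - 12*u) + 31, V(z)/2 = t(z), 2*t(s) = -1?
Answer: 44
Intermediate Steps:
t(s) = -½ (t(s) = (½)*(-1) = -½)
V(z) = -1 (V(z) = 2*(-½) = -1)
A(u) = 31 + u² - 12*u
A(V(5))*1 = (31 + (-1)² - 12*(-1))*1 = (31 + 1 + 12)*1 = 44*1 = 44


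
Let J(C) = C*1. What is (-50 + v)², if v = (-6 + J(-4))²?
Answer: 2500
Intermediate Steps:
J(C) = C
v = 100 (v = (-6 - 4)² = (-10)² = 100)
(-50 + v)² = (-50 + 100)² = 50² = 2500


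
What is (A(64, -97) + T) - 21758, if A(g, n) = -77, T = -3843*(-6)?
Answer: 1223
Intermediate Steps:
T = 23058
(A(64, -97) + T) - 21758 = (-77 + 23058) - 21758 = 22981 - 21758 = 1223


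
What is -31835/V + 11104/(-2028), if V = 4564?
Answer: -28810009/2313948 ≈ -12.451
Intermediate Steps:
-31835/V + 11104/(-2028) = -31835/4564 + 11104/(-2028) = -31835*1/4564 + 11104*(-1/2028) = -31835/4564 - 2776/507 = -28810009/2313948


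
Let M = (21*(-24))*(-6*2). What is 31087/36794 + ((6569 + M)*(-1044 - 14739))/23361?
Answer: -2442071418909/286514878 ≈ -8523.4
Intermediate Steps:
M = 6048 (M = -504*(-12) = 6048)
31087/36794 + ((6569 + M)*(-1044 - 14739))/23361 = 31087/36794 + ((6569 + 6048)*(-1044 - 14739))/23361 = 31087*(1/36794) + (12617*(-15783))*(1/23361) = 31087/36794 - 199134111*1/23361 = 31087/36794 - 66378037/7787 = -2442071418909/286514878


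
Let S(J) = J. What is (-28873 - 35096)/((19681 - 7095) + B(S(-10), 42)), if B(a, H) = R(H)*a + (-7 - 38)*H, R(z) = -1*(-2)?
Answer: -63969/10676 ≈ -5.9919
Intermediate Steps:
R(z) = 2
B(a, H) = -45*H + 2*a (B(a, H) = 2*a + (-7 - 38)*H = 2*a - 45*H = -45*H + 2*a)
(-28873 - 35096)/((19681 - 7095) + B(S(-10), 42)) = (-28873 - 35096)/((19681 - 7095) + (-45*42 + 2*(-10))) = -63969/(12586 + (-1890 - 20)) = -63969/(12586 - 1910) = -63969/10676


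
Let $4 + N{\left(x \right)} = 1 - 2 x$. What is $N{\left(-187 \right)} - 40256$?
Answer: $-39885$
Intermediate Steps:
$N{\left(x \right)} = -3 - 2 x$ ($N{\left(x \right)} = -4 - \left(-1 + 2 x\right) = -3 - 2 x$)
$N{\left(-187 \right)} - 40256 = \left(-3 - -374\right) - 40256 = \left(-3 + 374\right) - 40256 = 371 - 40256 = -39885$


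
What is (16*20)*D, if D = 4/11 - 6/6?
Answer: -2240/11 ≈ -203.64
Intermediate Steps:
D = -7/11 (D = 4*(1/11) - 6*⅙ = 4/11 - 1 = -7/11 ≈ -0.63636)
(16*20)*D = (16*20)*(-7/11) = 320*(-7/11) = -2240/11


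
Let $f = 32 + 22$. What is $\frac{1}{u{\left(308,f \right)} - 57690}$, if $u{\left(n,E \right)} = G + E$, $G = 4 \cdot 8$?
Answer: $- \frac{1}{57604} \approx -1.736 \cdot 10^{-5}$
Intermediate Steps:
$G = 32$
$f = 54$
$u{\left(n,E \right)} = 32 + E$
$\frac{1}{u{\left(308,f \right)} - 57690} = \frac{1}{\left(32 + 54\right) - 57690} = \frac{1}{86 - 57690} = \frac{1}{-57604} = - \frac{1}{57604}$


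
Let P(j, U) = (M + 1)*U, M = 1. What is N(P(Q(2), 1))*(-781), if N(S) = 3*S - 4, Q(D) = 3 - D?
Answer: -1562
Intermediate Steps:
P(j, U) = 2*U (P(j, U) = (1 + 1)*U = 2*U)
N(S) = -4 + 3*S
N(P(Q(2), 1))*(-781) = (-4 + 3*(2*1))*(-781) = (-4 + 3*2)*(-781) = (-4 + 6)*(-781) = 2*(-781) = -1562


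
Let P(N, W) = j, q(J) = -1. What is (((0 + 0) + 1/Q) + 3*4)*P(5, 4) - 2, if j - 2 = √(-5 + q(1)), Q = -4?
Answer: 43/2 + 47*I*√6/4 ≈ 21.5 + 28.781*I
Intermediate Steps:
j = 2 + I*√6 (j = 2 + √(-5 - 1) = 2 + √(-6) = 2 + I*√6 ≈ 2.0 + 2.4495*I)
P(N, W) = 2 + I*√6
(((0 + 0) + 1/Q) + 3*4)*P(5, 4) - 2 = (((0 + 0) + 1/(-4)) + 3*4)*(2 + I*√6) - 2 = ((0 - ¼) + 12)*(2 + I*√6) - 2 = (-¼ + 12)*(2 + I*√6) - 2 = 47*(2 + I*√6)/4 - 2 = (47/2 + 47*I*√6/4) - 2 = 43/2 + 47*I*√6/4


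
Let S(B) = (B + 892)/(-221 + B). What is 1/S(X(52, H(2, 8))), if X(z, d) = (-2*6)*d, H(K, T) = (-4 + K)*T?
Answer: -29/1084 ≈ -0.026753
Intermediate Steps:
H(K, T) = T*(-4 + K)
X(z, d) = -12*d
S(B) = (892 + B)/(-221 + B)
1/S(X(52, H(2, 8))) = 1/((892 - 96*(-4 + 2))/(-221 - 96*(-4 + 2))) = 1/((892 - 96*(-2))/(-221 - 96*(-2))) = 1/((892 - 12*(-16))/(-221 - 12*(-16))) = 1/((892 + 192)/(-221 + 192)) = 1/(1084/(-29)) = 1/(-1/29*1084) = 1/(-1084/29) = -29/1084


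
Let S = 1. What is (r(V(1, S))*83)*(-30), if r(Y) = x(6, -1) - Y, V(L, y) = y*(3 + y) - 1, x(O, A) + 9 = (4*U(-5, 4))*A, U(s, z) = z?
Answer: 69720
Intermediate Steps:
x(O, A) = -9 + 16*A (x(O, A) = -9 + (4*4)*A = -9 + 16*A)
V(L, y) = -1 + y*(3 + y)
r(Y) = -25 - Y (r(Y) = (-9 + 16*(-1)) - Y = (-9 - 16) - Y = -25 - Y)
(r(V(1, S))*83)*(-30) = ((-25 - (-1 + 1² + 3*1))*83)*(-30) = ((-25 - (-1 + 1 + 3))*83)*(-30) = ((-25 - 1*3)*83)*(-30) = ((-25 - 3)*83)*(-30) = -28*83*(-30) = -2324*(-30) = 69720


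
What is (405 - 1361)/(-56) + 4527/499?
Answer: 182639/6986 ≈ 26.144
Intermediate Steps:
(405 - 1361)/(-56) + 4527/499 = -956*(-1/56) + 4527*(1/499) = 239/14 + 4527/499 = 182639/6986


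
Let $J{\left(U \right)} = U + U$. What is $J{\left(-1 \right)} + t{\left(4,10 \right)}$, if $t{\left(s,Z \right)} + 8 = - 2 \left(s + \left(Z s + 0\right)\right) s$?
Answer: $-362$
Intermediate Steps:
$J{\left(U \right)} = 2 U$
$t{\left(s,Z \right)} = -8 + s \left(- 2 s - 2 Z s\right)$ ($t{\left(s,Z \right)} = -8 + - 2 \left(s + \left(Z s + 0\right)\right) s = -8 + - 2 \left(s + Z s\right) s = -8 + \left(- 2 s - 2 Z s\right) s = -8 + s \left(- 2 s - 2 Z s\right)$)
$J{\left(-1 \right)} + t{\left(4,10 \right)} = 2 \left(-1\right) - \left(8 + 352\right) = -2 - \left(40 + 320\right) = -2 - 360 = -362$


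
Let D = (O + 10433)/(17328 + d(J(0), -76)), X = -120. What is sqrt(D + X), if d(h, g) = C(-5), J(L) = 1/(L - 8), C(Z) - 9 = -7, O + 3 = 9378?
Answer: 2*I*sqrt(2231012210)/8665 ≈ 10.902*I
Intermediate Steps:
O = 9375 (O = -3 + 9378 = 9375)
C(Z) = 2 (C(Z) = 9 - 7 = 2)
J(L) = 1/(-8 + L)
d(h, g) = 2
D = 9904/8665 (D = (9375 + 10433)/(17328 + 2) = 19808/17330 = 19808*(1/17330) = 9904/8665 ≈ 1.1430)
sqrt(D + X) = sqrt(9904/8665 - 120) = sqrt(-1029896/8665) = 2*I*sqrt(2231012210)/8665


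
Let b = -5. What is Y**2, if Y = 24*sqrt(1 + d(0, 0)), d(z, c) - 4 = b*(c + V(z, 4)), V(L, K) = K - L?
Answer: -8640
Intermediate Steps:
d(z, c) = -16 - 5*c + 5*z (d(z, c) = 4 - 5*(c + (4 - z)) = 4 - 5*(4 + c - z) = 4 + (-20 - 5*c + 5*z) = -16 - 5*c + 5*z)
Y = 24*I*sqrt(15) (Y = 24*sqrt(1 + (-16 - 5*0 + 5*0)) = 24*sqrt(1 + (-16 + 0 + 0)) = 24*sqrt(1 - 16) = 24*sqrt(-15) = 24*(I*sqrt(15)) = 24*I*sqrt(15) ≈ 92.952*I)
Y**2 = (24*I*sqrt(15))**2 = -8640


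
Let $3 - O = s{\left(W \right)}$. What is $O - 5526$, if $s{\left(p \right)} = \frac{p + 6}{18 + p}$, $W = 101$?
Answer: $- \frac{657344}{119} \approx -5523.9$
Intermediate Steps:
$s{\left(p \right)} = \frac{6 + p}{18 + p}$
$O = \frac{250}{119}$ ($O = 3 - \frac{6 + 101}{18 + 101} = 3 - \frac{1}{119} \cdot 107 = 3 - \frac{107}{119} = \frac{250}{119} \approx 2.1008$)
$O - 5526 = \frac{250}{119} - 5526 = - \frac{657344}{119}$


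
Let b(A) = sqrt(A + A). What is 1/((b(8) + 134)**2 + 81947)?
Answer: 1/100991 ≈ 9.9019e-6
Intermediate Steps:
b(A) = sqrt(2)*sqrt(A) (b(A) = sqrt(2*A) = sqrt(2)*sqrt(A))
1/((b(8) + 134)**2 + 81947) = 1/((sqrt(2)*sqrt(8) + 134)**2 + 81947) = 1/((sqrt(2)*(2*sqrt(2)) + 134)**2 + 81947) = 1/((4 + 134)**2 + 81947) = 1/(138**2 + 81947) = 1/(19044 + 81947) = 1/100991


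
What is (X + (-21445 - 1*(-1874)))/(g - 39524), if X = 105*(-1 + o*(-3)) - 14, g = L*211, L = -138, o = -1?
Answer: 19375/68642 ≈ 0.28226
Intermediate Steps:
g = -29118 (g = -138*211 = -29118)
X = 196 (X = 105*(-1 - 1*(-3)) - 14 = 105*(-1 + 3) - 14 = 105*2 - 14 = 210 - 14 = 196)
(X + (-21445 - 1*(-1874)))/(g - 39524) = (196 + (-21445 - 1*(-1874)))/(-29118 - 39524) = (196 + (-21445 + 1874))/(-68642) = (196 - 19571)*(-1/68642) = -19375*(-1/68642) = 19375/68642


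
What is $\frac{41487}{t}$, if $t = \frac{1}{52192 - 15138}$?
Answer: $1537259298$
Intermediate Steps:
$t = \frac{1}{37054} \approx 2.6988 \cdot 10^{-5}$
$\frac{41487}{t} = 41487 \frac{1}{\frac{1}{37054}} = 41487 \cdot 37054 = 1537259298$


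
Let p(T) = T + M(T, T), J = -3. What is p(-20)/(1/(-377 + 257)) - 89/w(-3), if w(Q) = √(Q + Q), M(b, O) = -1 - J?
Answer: 2160 + 89*I*√6/6 ≈ 2160.0 + 36.334*I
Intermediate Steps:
M(b, O) = 2 (M(b, O) = -1 - 1*(-3) = -1 + 3 = 2)
p(T) = 2 + T (p(T) = T + 2 = 2 + T)
w(Q) = √2*√Q (w(Q) = √(2*Q) = √2*√Q)
p(-20)/(1/(-377 + 257)) - 89/w(-3) = (2 - 20)/(1/(-377 + 257)) - 89*(-I*√6/6) = -18/(1/(-120)) - 89*(-I*√6/6) = -18/(-1/120) - 89*(-I*√6/6) = -18*(-120) - (-89)*I*√6/6 = 2160 + 89*I*√6/6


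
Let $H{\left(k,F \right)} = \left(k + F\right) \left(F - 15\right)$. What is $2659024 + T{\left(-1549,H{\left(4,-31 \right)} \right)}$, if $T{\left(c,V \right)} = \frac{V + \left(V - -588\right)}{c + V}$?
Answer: $\frac{816317296}{307} \approx 2.659 \cdot 10^{6}$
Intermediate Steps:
$H{\left(k,F \right)} = \left(-15 + F\right) \left(F + k\right)$ ($H{\left(k,F \right)} = \left(F + k\right) \left(-15 + F\right) = \left(-15 + F\right) \left(F + k\right)$)
$T{\left(c,V \right)} = \frac{588 + 2 V}{V + c}$ ($T{\left(c,V \right)} = \frac{V + \left(V + 588\right)}{V + c} = \frac{V + \left(588 + V\right)}{V + c} = \frac{588 + 2 V}{V + c}$)
$2659024 + T{\left(-1549,H{\left(4,-31 \right)} \right)} = 2659024 + \frac{2 \left(294 - \left(-281 - 961\right)\right)}{\left(\left(-31\right)^{2} - -465 - 60 - 124\right) - 1549} = 2659024 + \frac{2 \left(294 + \left(961 + 465 - 60 - 124\right)\right)}{\left(961 + 465 - 60 - 124\right) - 1549} = 2659024 + \frac{2 \left(294 + 1242\right)}{1242 - 1549} = 2659024 + 2 \frac{1}{-307} \cdot 1536 = 2659024 + 2 \left(- \frac{1}{307}\right) 1536 = 2659024 - \frac{3072}{307} = \frac{816317296}{307}$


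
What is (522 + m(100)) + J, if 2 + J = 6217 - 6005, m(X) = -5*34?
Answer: 562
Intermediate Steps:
m(X) = -170
J = 210 (J = -2 + (6217 - 6005) = -2 + 212 = 210)
(522 + m(100)) + J = (522 - 170) + 210 = 352 + 210 = 562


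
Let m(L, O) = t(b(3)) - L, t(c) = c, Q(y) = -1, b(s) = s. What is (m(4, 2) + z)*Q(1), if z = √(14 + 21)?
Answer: 1 - √35 ≈ -4.9161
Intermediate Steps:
m(L, O) = 3 - L
z = √35 ≈ 5.9161
(m(4, 2) + z)*Q(1) = ((3 - 1*4) + √35)*(-1) = ((3 - 4) + √35)*(-1) = (-1 + √35)*(-1) = 1 - √35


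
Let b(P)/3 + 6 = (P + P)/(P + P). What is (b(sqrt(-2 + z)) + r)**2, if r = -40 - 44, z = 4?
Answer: 9801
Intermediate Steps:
r = -84
b(P) = -15 (b(P) = -18 + 3*((P + P)/(P + P)) = -18 + 3*((2*P)/((2*P))) = -18 + 3*((2*P)*(1/(2*P))) = -18 + 3*1 = -18 + 3 = -15)
(b(sqrt(-2 + z)) + r)**2 = (-15 - 84)**2 = (-99)**2 = 9801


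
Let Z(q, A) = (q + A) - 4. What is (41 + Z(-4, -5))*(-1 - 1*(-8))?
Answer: 196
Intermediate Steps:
Z(q, A) = -4 + A + q (Z(q, A) = (A + q) - 4 = -4 + A + q)
(41 + Z(-4, -5))*(-1 - 1*(-8)) = (41 + (-4 - 5 - 4))*(-1 - 1*(-8)) = (41 - 13)*(-1 + 8) = 28*7 = 196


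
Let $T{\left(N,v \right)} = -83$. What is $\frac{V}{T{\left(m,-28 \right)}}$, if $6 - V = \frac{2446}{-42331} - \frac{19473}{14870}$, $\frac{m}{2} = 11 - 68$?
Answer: $- \frac{4637455403}{52245343510} \approx -0.088763$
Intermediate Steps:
$m = -114$ ($m = 2 \left(11 - 68\right) = 2 \left(-57\right) = -114$)
$V = \frac{4637455403}{629461970}$ ($V = 6 - \left(\frac{2446}{-42331} - \frac{19473}{14870}\right) = 6 - \left(2446 \left(- \frac{1}{42331}\right) - \frac{19473}{14870}\right) = 6 - \left(- \frac{2446}{42331} - \frac{19473}{14870}\right) = 6 - - \frac{860683583}{629461970} = 6 + \frac{860683583}{629461970} = \frac{4637455403}{629461970} \approx 7.3673$)
$\frac{V}{T{\left(m,-28 \right)}} = \frac{4637455403}{629461970 \left(-83\right)} = \frac{4637455403}{629461970} \left(- \frac{1}{83}\right) = - \frac{4637455403}{52245343510}$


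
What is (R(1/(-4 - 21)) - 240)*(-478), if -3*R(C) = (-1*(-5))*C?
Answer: 1720322/15 ≈ 1.1469e+5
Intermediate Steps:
R(C) = -5*C/3 (R(C) = -(-1*(-5))*C/3 = -5*C/3)
(R(1/(-4 - 21)) - 240)*(-478) = (-5/(3*(-4 - 21)) - 240)*(-478) = (-5/3/(-25) - 240)*(-478) = (-5/3*(-1/25) - 240)*(-478) = (1/15 - 240)*(-478) = -3599/15*(-478) = 1720322/15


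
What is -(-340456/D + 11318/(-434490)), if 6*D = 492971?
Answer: 446563905209/107095484895 ≈ 4.1698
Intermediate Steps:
D = 492971/6 (D = (⅙)*492971 = 492971/6 ≈ 82162.)
-(-340456/D + 11318/(-434490)) = -(-340456/492971/6 + 11318/(-434490)) = -(-340456*6/492971 + 11318*(-1/434490)) = -(-2042736/492971 - 5659/217245) = -1*(-446563905209/107095484895) = 446563905209/107095484895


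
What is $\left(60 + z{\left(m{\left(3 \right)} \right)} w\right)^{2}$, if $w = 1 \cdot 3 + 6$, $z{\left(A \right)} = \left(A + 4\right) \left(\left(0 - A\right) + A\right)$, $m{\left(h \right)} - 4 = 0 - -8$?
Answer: $3600$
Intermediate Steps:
$m{\left(h \right)} = 12$ ($m{\left(h \right)} = 4 + \left(0 - -8\right) = 4 + \left(0 + 8\right) = 4 + 8 = 12$)
$z{\left(A \right)} = 0$ ($z{\left(A \right)} = \left(4 + A\right) \left(- A + A\right) = \left(4 + A\right) 0 = 0$)
$w = 9$ ($w = 3 + 6 = 9$)
$\left(60 + z{\left(m{\left(3 \right)} \right)} w\right)^{2} = \left(60 + 0 \cdot 9\right)^{2} = \left(60 + 0\right)^{2} = 60^{2} = 3600$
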